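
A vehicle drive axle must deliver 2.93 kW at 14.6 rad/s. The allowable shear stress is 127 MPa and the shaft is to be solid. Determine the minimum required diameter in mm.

ω = 14.6 rad/s, so T = P/ω = 2.93×10³ / 14.60 = 200.7 N·m.
For a solid shaft τ_max = 16T/(πd³), so d = (16T/(π τ_allow))^(1/3) = (16·200.7/(π·1.27×10^8))^(1/3) = 0.02004 m.

20.0 mm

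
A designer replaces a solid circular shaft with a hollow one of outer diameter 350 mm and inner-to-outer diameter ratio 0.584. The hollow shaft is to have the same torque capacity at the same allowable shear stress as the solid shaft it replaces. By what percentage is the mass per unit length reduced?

28.4 %

Equal τ_max and T ⇒ the solid shaft needs d_s³ = d_o³(1−k⁴), so d_s = 350·(1−0.584⁴)^(1/3) = 335.9 mm.
Area ratio A_h/A_s = d_o²(1−k²)/d_s² = (1−k²)/(1−k⁴)^(2/3) = 0.7156.
Mass saving = 1 − 0.7156 = 28.4 %.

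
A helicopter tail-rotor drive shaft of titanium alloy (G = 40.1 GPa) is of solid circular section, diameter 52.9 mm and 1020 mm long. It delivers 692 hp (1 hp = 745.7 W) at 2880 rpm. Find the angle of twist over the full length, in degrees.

ω = 2π·2880/60 = 301.6 rad/s, so T = P/ω = 692×745.7 / 301.6 = 1711 N·m.
J = πd⁴/32 = π(0.0529)⁴/32 = 7.688×10^-7 m⁴.
θ = T·L/(G·J) = 1711 × 1.02 / (40.1×10⁹ × 7.688×10^-7) = 0.05661 rad.

3.24°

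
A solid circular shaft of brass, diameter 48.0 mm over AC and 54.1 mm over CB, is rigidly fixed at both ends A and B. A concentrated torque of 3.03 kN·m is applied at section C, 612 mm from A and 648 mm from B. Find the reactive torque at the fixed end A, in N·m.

Compatibility: T_A·a/J_AC = T_B·b/J_CB with T_A + T_B = T₀.
J_AC = 5.21×10^-7 m⁴, J_CB = 8.41×10^-7 m⁴, so T_A = T₀·(J_AC/a)/((J_AC/a)+(J_CB/b)) = 1200 N·m, T_B = 1830 N·m.

1200 N·m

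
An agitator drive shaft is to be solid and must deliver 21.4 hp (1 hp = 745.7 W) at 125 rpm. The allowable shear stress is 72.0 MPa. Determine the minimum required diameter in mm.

ω = 2π·125/60 = 13.09 rad/s, so T = P/ω = 21.4×745.7 / 13.09 = 1219 N·m.
For a solid shaft τ_max = 16T/(πd³), so d = (16T/(π τ_allow))^(1/3) = (16·1219/(π·7.20×10^7))^(1/3) = 0.04418 m.

44.2 mm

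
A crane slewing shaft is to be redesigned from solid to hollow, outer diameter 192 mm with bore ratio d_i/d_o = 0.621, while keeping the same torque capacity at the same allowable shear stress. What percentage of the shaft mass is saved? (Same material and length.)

Equal τ_max and T ⇒ the solid shaft needs d_s³ = d_o³(1−k⁴), so d_s = 192·(1−0.621⁴)^(1/3) = 182.0 mm.
Area ratio A_h/A_s = d_o²(1−k²)/d_s² = (1−k²)/(1−k⁴)^(2/3) = 0.6840.
Mass saving = 1 − 0.6840 = 31.6 %.

31.6 %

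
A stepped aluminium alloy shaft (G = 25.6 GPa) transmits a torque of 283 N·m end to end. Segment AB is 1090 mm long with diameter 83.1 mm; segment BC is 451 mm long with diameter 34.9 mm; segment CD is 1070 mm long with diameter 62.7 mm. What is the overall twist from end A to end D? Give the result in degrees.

2.56°

J_AB = π(0.0831)⁴/32 = 4.68×10^-6 m⁴; J_BC = π(0.0349)⁴/32 = 1.46×10^-7 m⁴; J_CD = π(0.0627)⁴/32 = 1.52×10^-6 m⁴.
θ = (T/G)·Σ L_i/J_i = (283.0/25.6×10⁹)·(1.09/4.68×10^-6 + 0.451/1.46×10^-7 + 1.07/1.52×10^-6) = 0.04460 rad.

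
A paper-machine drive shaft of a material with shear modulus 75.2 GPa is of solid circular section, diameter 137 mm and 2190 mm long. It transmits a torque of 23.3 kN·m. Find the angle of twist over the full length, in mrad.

19.6 mrad

J = πd⁴/32 = π(0.137)⁴/32 = 3.458×10^-5 m⁴.
θ = T·L/(G·J) = 23300 × 2.19 / (75.2×10⁹ × 3.458×10^-5) = 0.01962 rad.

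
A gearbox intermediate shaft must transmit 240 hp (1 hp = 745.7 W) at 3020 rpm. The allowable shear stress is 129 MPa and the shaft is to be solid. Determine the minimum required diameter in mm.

28.2 mm

ω = 2π·3020/60 = 316.3 rad/s, so T = P/ω = 240×745.7 / 316.3 = 565.9 N·m.
For a solid shaft τ_max = 16T/(πd³), so d = (16T/(π τ_allow))^(1/3) = (16·565.9/(π·1.29×10^8))^(1/3) = 0.02816 m.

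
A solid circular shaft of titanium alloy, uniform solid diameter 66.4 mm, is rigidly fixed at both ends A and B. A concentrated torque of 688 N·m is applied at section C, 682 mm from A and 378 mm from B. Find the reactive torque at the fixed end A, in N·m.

245 N·m

With uniform GJ and both ends fixed, compatibility θ_AC = θ_CB gives T_A·a = T_B·b, together with T_A + T_B = T₀.
T_A = T₀·b/(a+b) = 688.0·378/1060 = 245.3 N·m; T_B = 442.7 N·m.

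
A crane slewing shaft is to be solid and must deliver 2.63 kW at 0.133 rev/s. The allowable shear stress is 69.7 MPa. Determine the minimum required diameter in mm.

61.3 mm

ω = 2π·0.133 = 0.8357 rad/s, so T = P/ω = 2.63×10³ / 0.8357 = 3147 N·m.
For a solid shaft τ_max = 16T/(πd³), so d = (16T/(π τ_allow))^(1/3) = (16·3147/(π·6.97×10^7))^(1/3) = 0.06127 m.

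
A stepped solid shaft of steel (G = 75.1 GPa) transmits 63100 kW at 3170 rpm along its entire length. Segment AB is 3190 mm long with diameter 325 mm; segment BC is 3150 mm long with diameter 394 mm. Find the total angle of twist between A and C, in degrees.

0.615°

ω = 2π·3170/60 = 332.0 rad/s, so T = P/ω = 63100×10³ / 332.0 = 190100 N·m.
J_AB = π(0.325)⁴/32 = 1.10×10^-3 m⁴; J_BC = π(0.394)⁴/32 = 2.37×10^-3 m⁴.
θ = (T/G)·Σ L_i/J_i = (190100/75.1×10⁹)·(3.19/1.10×10^-3 + 3.15/2.37×10^-3) = 0.01074 rad.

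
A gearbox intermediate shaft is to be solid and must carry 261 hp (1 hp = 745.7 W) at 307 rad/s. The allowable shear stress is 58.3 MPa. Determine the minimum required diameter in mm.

38.1 mm

ω = 307 rad/s, so T = P/ω = 261×745.7 / 307.0 = 634.0 N·m.
For a solid shaft τ_max = 16T/(πd³), so d = (16T/(π τ_allow))^(1/3) = (16·634.0/(π·5.83×10^7))^(1/3) = 0.03812 m.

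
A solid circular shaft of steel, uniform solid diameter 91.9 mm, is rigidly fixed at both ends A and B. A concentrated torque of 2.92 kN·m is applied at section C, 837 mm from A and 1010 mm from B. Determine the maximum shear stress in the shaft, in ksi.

1.52 ksi

With uniform GJ and both ends fixed, compatibility θ_AC = θ_CB gives T_A·a = T_B·b, together with T_A + T_B = T₀.
T_A = T₀·b/(a+b) = 2920·1010/1847 = 1597 N·m; T_B = 1323 N·m.
τ in each portion: τ_AC = 1.05×10^7 Pa, τ_CB = 8.68×10^6 Pa; maximum is in AC.
τ_max = T_AC·r/J = 1597·0.0460/7.00×10^-6 = 1.048×10^7 Pa.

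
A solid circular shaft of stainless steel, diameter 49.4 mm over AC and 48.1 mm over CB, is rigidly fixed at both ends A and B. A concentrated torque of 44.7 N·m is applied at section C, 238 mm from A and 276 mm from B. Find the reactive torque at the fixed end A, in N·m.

25.2 N·m

Compatibility: T_A·a/J_AC = T_B·b/J_CB with T_A + T_B = T₀.
J_AC = 5.85×10^-7 m⁴, J_CB = 5.26×10^-7 m⁴, so T_A = T₀·(J_AC/a)/((J_AC/a)+(J_CB/b)) = 25.18 N·m, T_B = 19.52 N·m.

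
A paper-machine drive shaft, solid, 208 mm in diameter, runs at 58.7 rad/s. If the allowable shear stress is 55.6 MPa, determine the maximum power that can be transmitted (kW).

5770 kW

J = πd⁴/32 = π(0.208)⁴/32 = 1.838×10^-4 m⁴.
T_max = τ_allow·J/r = 5.56×10^7 × 1.838×10^-4 / 0.104 = 98240 N·m.
ω = 58.7 rad/s, so P_max = T_max·ω = 5.767×10^6 W.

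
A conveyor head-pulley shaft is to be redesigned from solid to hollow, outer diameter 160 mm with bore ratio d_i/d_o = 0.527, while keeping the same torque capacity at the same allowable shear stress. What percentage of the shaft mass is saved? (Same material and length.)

Equal τ_max and T ⇒ the solid shaft needs d_s³ = d_o³(1−k⁴), so d_s = 160·(1−0.527⁴)^(1/3) = 155.8 mm.
Area ratio A_h/A_s = d_o²(1−k²)/d_s² = (1−k²)/(1−k⁴)^(2/3) = 0.7620.
Mass saving = 1 − 0.7620 = 23.8 %.

23.8 %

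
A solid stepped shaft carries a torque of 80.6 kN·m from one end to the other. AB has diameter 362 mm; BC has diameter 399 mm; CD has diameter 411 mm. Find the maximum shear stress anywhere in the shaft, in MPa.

Under the same torque, τ_max = 16T/(πd³) is largest where d is smallest — segment AB (d = 362 mm).
τ_max = 16·80600/(π·(0.362)³) = 8.653×10^6 Pa.

8.65 MPa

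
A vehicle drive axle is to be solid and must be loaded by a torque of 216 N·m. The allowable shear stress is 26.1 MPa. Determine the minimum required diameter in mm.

34.8 mm

For a solid shaft τ_max = 16T/(πd³), so d = (16T/(π τ_allow))^(1/3) = (16·216.0/(π·2.61×10^7))^(1/3) = 0.03480 m.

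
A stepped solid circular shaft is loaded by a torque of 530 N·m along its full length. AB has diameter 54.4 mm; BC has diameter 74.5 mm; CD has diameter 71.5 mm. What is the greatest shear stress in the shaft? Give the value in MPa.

Under the same torque, τ_max = 16T/(πd³) is largest where d is smallest — segment AB (d = 54.4 mm).
τ_max = 16·530.0/(π·(0.0544)³) = 1.677×10^7 Pa.

16.8 MPa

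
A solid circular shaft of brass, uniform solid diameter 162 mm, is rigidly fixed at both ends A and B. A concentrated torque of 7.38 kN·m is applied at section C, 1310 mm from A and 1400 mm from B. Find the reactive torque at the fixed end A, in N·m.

With uniform GJ and both ends fixed, compatibility θ_AC = θ_CB gives T_A·a = T_B·b, together with T_A + T_B = T₀.
T_A = T₀·b/(a+b) = 7380·1400/2710 = 3813 N·m; T_B = 3567 N·m.

3810 N·m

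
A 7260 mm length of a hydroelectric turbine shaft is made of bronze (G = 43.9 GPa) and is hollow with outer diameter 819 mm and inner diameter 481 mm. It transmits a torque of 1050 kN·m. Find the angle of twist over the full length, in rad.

0.00446 rad

J = π(d_o⁴ − d_i⁴)/32 = π(0.819⁴ − 0.481⁴)/32 = 0.03892 m⁴.
θ = T·L/(G·J) = 1.050e6 × 7.26 / (43.9×10⁹ × 0.03892) = 4.462×10^-3 rad.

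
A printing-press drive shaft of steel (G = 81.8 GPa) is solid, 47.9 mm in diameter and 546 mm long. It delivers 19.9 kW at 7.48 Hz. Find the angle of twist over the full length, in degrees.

0.313°

ω = 2π·7.48 = 47.00 rad/s, so T = P/ω = 19.9×10³ / 47.00 = 423.4 N·m.
J = πd⁴/32 = π(0.0479)⁴/32 = 5.168×10^-7 m⁴.
θ = T·L/(G·J) = 423.4 × 0.546 / (81.8×10⁹ × 5.168×10^-7) = 5.469×10^-3 rad.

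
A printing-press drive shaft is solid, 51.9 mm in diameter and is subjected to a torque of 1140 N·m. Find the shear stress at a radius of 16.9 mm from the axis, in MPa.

J = πd⁴/32 = π(0.0519)⁴/32 = 7.123×10^-7 m⁴.
Shear stress varies linearly with radius: τ = T·r/J = 1140 × 0.0169 / 7.123×10^-7 = 2.705×10^7 Pa.

27.0 MPa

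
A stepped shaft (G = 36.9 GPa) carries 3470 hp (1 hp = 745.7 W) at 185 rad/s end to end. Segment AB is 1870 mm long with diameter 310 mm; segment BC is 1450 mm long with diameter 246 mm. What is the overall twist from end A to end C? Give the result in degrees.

0.132°

ω = 185 rad/s, so T = P/ω = 3470×745.7 / 185.0 = 13990 N·m.
J_AB = π(0.310)⁴/32 = 9.07×10^-4 m⁴; J_BC = π(0.246)⁴/32 = 3.60×10^-4 m⁴.
θ = (T/G)·Σ L_i/J_i = (13990/36.9×10⁹)·(1.87/9.07×10^-4 + 1.45/3.60×10^-4) = 2.310×10^-3 rad.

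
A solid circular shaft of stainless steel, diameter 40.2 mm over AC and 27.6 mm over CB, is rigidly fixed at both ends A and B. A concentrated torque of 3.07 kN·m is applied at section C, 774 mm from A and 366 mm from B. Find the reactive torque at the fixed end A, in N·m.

2090 N·m

Compatibility: T_A·a/J_AC = T_B·b/J_CB with T_A + T_B = T₀.
J_AC = 2.56×10^-7 m⁴, J_CB = 5.70×10^-8 m⁴, so T_A = T₀·(J_AC/a)/((J_AC/a)+(J_CB/b)) = 2089 N·m, T_B = 981.4 N·m.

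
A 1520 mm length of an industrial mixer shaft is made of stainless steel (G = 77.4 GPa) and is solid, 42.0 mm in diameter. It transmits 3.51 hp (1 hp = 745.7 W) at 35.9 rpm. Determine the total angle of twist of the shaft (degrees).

ω = 2π·35.9/60 = 3.759 rad/s, so T = P/ω = 3.51×745.7 / 3.759 = 696.2 N·m.
J = πd⁴/32 = π(0.0420)⁴/32 = 3.055×10^-7 m⁴.
θ = T·L/(G·J) = 696.2 × 1.52 / (77.4×10⁹ × 3.055×10^-7) = 0.04476 rad.

2.56°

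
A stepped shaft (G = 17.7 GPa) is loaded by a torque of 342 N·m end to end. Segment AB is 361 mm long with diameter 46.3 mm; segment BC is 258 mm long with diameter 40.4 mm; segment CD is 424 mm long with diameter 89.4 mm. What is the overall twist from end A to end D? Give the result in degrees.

2.05°

J_AB = π(0.0463)⁴/32 = 4.51×10^-7 m⁴; J_BC = π(0.0404)⁴/32 = 2.62×10^-7 m⁴; J_CD = π(0.0894)⁴/32 = 6.27×10^-6 m⁴.
θ = (T/G)·Σ L_i/J_i = (342.0/17.7×10⁹)·(0.361/4.51×10^-7 + 0.258/2.62×10^-7 + 0.424/6.27×10^-6) = 0.03583 rad.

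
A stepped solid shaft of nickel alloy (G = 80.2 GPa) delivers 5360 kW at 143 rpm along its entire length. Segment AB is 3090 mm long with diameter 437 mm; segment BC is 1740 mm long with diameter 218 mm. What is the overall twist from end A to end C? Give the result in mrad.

38.9 mrad

ω = 2π·143/60 = 14.97 rad/s, so T = P/ω = 5360×10³ / 14.97 = 357900 N·m.
J_AB = π(0.437)⁴/32 = 3.58×10^-3 m⁴; J_BC = π(0.218)⁴/32 = 2.22×10^-4 m⁴.
θ = (T/G)·Σ L_i/J_i = (357900/80.2×10⁹)·(3.09/3.58×10^-3 + 1.74/2.22×10^-4) = 0.03887 rad.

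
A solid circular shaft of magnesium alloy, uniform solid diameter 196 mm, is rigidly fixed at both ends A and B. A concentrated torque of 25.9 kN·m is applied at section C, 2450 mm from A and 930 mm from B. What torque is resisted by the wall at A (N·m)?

With uniform GJ and both ends fixed, compatibility θ_AC = θ_CB gives T_A·a = T_B·b, together with T_A + T_B = T₀.
T_A = T₀·b/(a+b) = 25900·930/3380 = 7126 N·m; T_B = 18770 N·m.

7130 N·m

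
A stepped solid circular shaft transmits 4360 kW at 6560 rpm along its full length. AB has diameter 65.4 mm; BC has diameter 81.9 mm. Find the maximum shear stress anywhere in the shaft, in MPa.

116 MPa

ω = 2π·6560/60 = 687.0 rad/s, so T = P/ω = 4360×10³ / 687.0 = 6347 N·m.
Under the same torque, τ_max = 16T/(πd³) is largest where d is smallest — segment AB (d = 65.4 mm).
τ_max = 16·6347/(π·(0.0654)³) = 1.156×10^8 Pa.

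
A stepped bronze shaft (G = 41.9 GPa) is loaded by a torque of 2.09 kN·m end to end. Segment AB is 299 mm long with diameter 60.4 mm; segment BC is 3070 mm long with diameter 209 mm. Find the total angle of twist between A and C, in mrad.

12.2 mrad

J_AB = π(0.0604)⁴/32 = 1.31×10^-6 m⁴; J_BC = π(0.209)⁴/32 = 1.87×10^-4 m⁴.
θ = (T/G)·Σ L_i/J_i = (2090/41.9×10⁹)·(0.299/1.31×10^-6 + 3.07/1.87×10^-4) = 0.01223 rad.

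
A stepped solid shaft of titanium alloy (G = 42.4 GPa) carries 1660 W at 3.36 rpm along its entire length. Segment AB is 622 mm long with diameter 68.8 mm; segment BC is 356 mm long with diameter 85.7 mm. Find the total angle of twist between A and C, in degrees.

2.23°

ω = 2π·3.36/60 = 0.3519 rad/s, so T = P/ω = 1660 / 0.3519 = 4718 N·m.
J_AB = π(0.0688)⁴/32 = 2.20×10^-6 m⁴; J_BC = π(0.0857)⁴/32 = 5.30×10^-6 m⁴.
θ = (T/G)·Σ L_i/J_i = (4718/42.4×10⁹)·(0.622/2.20×10^-6 + 0.356/5.30×10^-6) = 0.03894 rad.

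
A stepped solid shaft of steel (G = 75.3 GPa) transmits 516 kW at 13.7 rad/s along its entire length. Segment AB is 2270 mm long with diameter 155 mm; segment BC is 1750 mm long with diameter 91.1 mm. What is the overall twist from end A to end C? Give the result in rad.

ω = 13.7 rad/s, so T = P/ω = 516×10³ / 13.70 = 37660 N·m.
J_AB = π(0.155)⁴/32 = 5.67×10^-5 m⁴; J_BC = π(0.0911)⁴/32 = 6.76×10^-6 m⁴.
θ = (T/G)·Σ L_i/J_i = (37660/75.3×10⁹)·(2.27/5.67×10^-5 + 1.75/6.76×10^-6) = 0.1495 rad.

0.149 rad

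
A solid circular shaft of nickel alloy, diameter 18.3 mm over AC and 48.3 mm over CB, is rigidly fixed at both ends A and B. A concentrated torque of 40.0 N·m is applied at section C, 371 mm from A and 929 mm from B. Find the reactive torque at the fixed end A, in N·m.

Compatibility: T_A·a/J_AC = T_B·b/J_CB with T_A + T_B = T₀.
J_AC = 1.10×10^-8 m⁴, J_CB = 5.34×10^-7 m⁴, so T_A = T₀·(J_AC/a)/((J_AC/a)+(J_CB/b)) = 1.963 N·m, T_B = 38.04 N·m.

1.96 N·m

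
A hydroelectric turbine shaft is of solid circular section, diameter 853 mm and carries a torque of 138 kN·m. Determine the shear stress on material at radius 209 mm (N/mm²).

0.555 N/mm²

J = πd⁴/32 = π(0.853)⁴/32 = 0.05198 m⁴.
Shear stress varies linearly with radius: τ = T·r/J = 138000 × 0.209 / 0.05198 = 5.549×10^5 Pa.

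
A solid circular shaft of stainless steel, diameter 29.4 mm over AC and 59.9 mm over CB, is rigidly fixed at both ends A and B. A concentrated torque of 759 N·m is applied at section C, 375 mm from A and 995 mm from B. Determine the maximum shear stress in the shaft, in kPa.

Compatibility: T_A·a/J_AC = T_B·b/J_CB with T_A + T_B = T₀.
J_AC = 7.33×10^-8 m⁴, J_CB = 1.26×10^-6 m⁴, so T_A = T₀·(J_AC/a)/((J_AC/a)+(J_CB/b)) = 101.3 N·m, T_B = 657.7 N·m.
τ in each portion: τ_AC = 2.03×10^7 Pa, τ_CB = 1.56×10^7 Pa; maximum is in AC.
τ_max = T_AC·r/J = 101.3·0.0147/7.33×10^-8 = 2.030×10^7 Pa.

20300 kPa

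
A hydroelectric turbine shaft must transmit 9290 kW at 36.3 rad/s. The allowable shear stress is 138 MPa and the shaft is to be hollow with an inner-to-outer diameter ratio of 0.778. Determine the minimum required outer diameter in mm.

ω = 36.3 rad/s, so T = P/ω = 9290×10³ / 36.30 = 255900 N·m.
For a hollow shaft with d_i/d_o = 0.778: τ_max = 16T/(π d_o³ (1−k⁴)), so d_o = [16T/(π τ_allow (1−k⁴))]^(1/3) = [16·255900/(π·1.38×10^8·0.6336)]^(1/3) = 0.2461 m.

246 mm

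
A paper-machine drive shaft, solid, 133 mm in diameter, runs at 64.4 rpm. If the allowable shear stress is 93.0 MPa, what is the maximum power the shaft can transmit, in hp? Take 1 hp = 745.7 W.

389 hp

J = πd⁴/32 = π(0.133)⁴/32 = 3.072×10^-5 m⁴.
T_max = τ_allow·J/r = 9.30×10^7 × 3.072×10^-5 / 0.0665 = 42960 N·m.
ω = 2π·64.4/60 = 6.744 rad/s, so P_max = T_max·ω = 2.897×10^5 W.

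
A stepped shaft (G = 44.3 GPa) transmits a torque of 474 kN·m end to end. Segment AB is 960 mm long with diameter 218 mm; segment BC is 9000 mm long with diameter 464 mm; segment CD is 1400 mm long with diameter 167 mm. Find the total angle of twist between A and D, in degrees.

J_AB = π(0.218)⁴/32 = 2.22×10^-4 m⁴; J_BC = π(0.464)⁴/32 = 4.55×10^-3 m⁴; J_CD = π(0.167)⁴/32 = 7.64×10^-5 m⁴.
θ = (T/G)·Σ L_i/J_i = (474000/44.3×10⁹)·(0.960/2.22×10^-4 + 9.00/4.55×10^-3 + 1.40/7.64×10^-5) = 0.2637 rad.

15.1°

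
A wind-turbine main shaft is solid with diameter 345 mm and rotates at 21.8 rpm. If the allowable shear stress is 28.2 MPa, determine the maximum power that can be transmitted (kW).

519 kW

J = πd⁴/32 = π(0.345)⁴/32 = 1.391×10^-3 m⁴.
T_max = τ_allow·J/r = 2.82×10^7 × 1.391×10^-3 / 0.172 = 227400 N·m.
ω = 2π·21.8/60 = 2.283 rad/s, so P_max = T_max·ω = 5.191×10^5 W.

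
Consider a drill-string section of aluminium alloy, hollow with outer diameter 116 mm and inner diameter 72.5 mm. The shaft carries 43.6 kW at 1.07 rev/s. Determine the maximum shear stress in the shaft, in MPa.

25.0 MPa

ω = 2π·1.07 = 6.723 rad/s, so T = P/ω = 43.6×10³ / 6.723 = 6485 N·m.
J = π(d_o⁴ − d_i⁴)/32 = π(0.116⁴ − 0.0725⁴)/32 = 1.506×10^-5 m⁴.
τ_max = T·r/J = 6485 × 0.0580 / 1.506×10^-5 = 2.497×10^7 Pa.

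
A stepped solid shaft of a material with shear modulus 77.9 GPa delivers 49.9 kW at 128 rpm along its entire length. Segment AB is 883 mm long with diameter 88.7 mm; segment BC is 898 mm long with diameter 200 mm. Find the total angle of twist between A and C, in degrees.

0.413°

ω = 2π·128/60 = 13.40 rad/s, so T = P/ω = 49.9×10³ / 13.40 = 3723 N·m.
J_AB = π(0.0887)⁴/32 = 6.08×10^-6 m⁴; J_BC = π(0.200)⁴/32 = 1.57×10^-4 m⁴.
θ = (T/G)·Σ L_i/J_i = (3723/77.9×10⁹)·(0.883/6.08×10^-6 + 0.898/1.57×10^-4) = 7.217×10^-3 rad.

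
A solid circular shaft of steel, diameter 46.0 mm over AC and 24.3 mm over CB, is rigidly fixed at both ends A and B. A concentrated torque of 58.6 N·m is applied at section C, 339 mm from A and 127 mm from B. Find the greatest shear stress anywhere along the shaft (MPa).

Compatibility: T_A·a/J_AC = T_B·b/J_CB with T_A + T_B = T₀.
J_AC = 4.40×10^-7 m⁴, J_CB = 3.42×10^-8 m⁴, so T_A = T₀·(J_AC/a)/((J_AC/a)+(J_CB/b)) = 48.52 N·m, T_B = 10.08 N·m.
τ in each portion: τ_AC = 2.54×10^6 Pa, τ_CB = 3.58×10^6 Pa; maximum is in CB.
τ_max = T_CB·r/J = 10.08·0.0122/3.42×10^-8 = 3.579×10^6 Pa.

3.58 MPa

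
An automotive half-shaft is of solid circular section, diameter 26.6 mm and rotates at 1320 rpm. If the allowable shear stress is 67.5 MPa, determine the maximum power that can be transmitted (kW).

J = πd⁴/32 = π(0.0266)⁴/32 = 4.915×10^-8 m⁴.
T_max = τ_allow·J/r = 6.75×10^7 × 4.915×10^-8 / 0.0133 = 249.4 N·m.
ω = 2π·1320/60 = 138.2 rad/s, so P_max = T_max·ω = 3.448×10^4 W.

34.5 kW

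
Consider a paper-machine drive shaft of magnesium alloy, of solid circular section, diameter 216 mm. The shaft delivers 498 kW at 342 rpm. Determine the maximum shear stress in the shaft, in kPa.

ω = 2π·342/60 = 35.81 rad/s, so T = P/ω = 498×10³ / 35.81 = 13910 N·m.
J = πd⁴/32 = π(0.216)⁴/32 = 2.137×10^-4 m⁴.
τ_max = T·r/J = 13910 × 0.108 / 2.137×10^-4 = 7.027×10^6 Pa.

7030 kPa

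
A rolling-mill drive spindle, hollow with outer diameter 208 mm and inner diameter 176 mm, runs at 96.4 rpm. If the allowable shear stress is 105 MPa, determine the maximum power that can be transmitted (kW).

J = π(d_o⁴ − d_i⁴)/32 = π(0.208⁴ − 0.176⁴)/32 = 8.956×10^-5 m⁴.
T_max = τ_allow·J/r = 1.05×10^8 × 8.956×10^-5 / 0.104 = 90420 N·m.
ω = 2π·96.4/60 = 10.09 rad/s, so P_max = T_max·ω = 9.128×10^5 W.

913 kW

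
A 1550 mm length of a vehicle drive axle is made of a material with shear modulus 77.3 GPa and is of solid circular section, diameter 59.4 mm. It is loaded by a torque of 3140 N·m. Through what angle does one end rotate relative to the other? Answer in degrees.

J = πd⁴/32 = π(0.0594)⁴/32 = 1.222×10^-6 m⁴.
θ = T·L/(G·J) = 3140 × 1.55 / (77.3×10⁹ × 1.222×10^-6) = 0.05152 rad.

2.95°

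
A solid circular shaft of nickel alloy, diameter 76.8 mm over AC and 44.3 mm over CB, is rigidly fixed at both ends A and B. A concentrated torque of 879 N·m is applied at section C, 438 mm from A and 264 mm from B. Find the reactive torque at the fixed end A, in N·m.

Compatibility: T_A·a/J_AC = T_B·b/J_CB with T_A + T_B = T₀.
J_AC = 3.42×10^-6 m⁴, J_CB = 3.78×10^-7 m⁴, so T_A = T₀·(J_AC/a)/((J_AC/a)+(J_CB/b)) = 742.6 N·m, T_B = 136.4 N·m.

743 N·m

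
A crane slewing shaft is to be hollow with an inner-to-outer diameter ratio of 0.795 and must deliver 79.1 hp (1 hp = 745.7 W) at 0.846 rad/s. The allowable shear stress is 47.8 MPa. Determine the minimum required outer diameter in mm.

ω = 0.846 rad/s, so T = P/ω = 79.1×745.7 / 0.8460 = 69720 N·m.
For a hollow shaft with d_i/d_o = 0.795: τ_max = 16T/(π d_o³ (1−k⁴)), so d_o = [16T/(π τ_allow (1−k⁴))]^(1/3) = [16·69720/(π·4.78×10^7·0.6005)]^(1/3) = 0.2313 m.

231 mm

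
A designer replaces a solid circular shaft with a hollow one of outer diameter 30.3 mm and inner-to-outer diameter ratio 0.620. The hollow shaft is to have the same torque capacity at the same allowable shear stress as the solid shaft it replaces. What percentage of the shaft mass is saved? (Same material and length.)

31.5 %

Equal τ_max and T ⇒ the solid shaft needs d_s³ = d_o³(1−k⁴), so d_s = 30.3·(1−0.620⁴)^(1/3) = 28.73 mm.
Area ratio A_h/A_s = d_o²(1−k²)/d_s² = (1−k²)/(1−k⁴)^(2/3) = 0.6848.
Mass saving = 1 − 0.6848 = 31.5 %.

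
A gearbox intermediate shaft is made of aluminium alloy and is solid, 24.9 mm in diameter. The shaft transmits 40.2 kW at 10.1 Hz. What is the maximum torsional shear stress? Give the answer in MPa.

209 MPa

ω = 2π·10.1 = 63.46 rad/s, so T = P/ω = 40.2×10³ / 63.46 = 633.5 N·m.
J = πd⁴/32 = π(0.0249)⁴/32 = 3.774×10^-8 m⁴.
τ_max = T·r/J = 633.5 × 0.0124 / 3.774×10^-8 = 2.090×10^8 Pa.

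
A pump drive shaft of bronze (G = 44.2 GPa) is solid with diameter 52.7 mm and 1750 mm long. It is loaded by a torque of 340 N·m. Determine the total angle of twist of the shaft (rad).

J = πd⁴/32 = π(0.0527)⁴/32 = 7.573×10^-7 m⁴.
θ = T·L/(G·J) = 340.0 × 1.75 / (44.2×10⁹ × 7.573×10^-7) = 0.01778 rad.

0.0178 rad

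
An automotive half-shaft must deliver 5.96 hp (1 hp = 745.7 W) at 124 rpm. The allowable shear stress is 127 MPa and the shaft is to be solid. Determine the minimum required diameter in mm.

ω = 2π·124/60 = 12.99 rad/s, so T = P/ω = 5.96×745.7 / 12.99 = 342.3 N·m.
For a solid shaft τ_max = 16T/(πd³), so d = (16T/(π τ_allow))^(1/3) = (16·342.3/(π·1.27×10^8))^(1/3) = 0.02394 m.

23.9 mm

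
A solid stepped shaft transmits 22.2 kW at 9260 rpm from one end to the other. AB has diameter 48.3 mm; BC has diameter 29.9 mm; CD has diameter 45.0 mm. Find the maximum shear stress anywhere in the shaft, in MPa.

ω = 2π·9260/60 = 969.7 rad/s, so T = P/ω = 22.2×10³ / 969.7 = 22.89 N·m.
Under the same torque, τ_max = 16T/(πd³) is largest where d is smallest — segment BC (d = 29.9 mm).
τ_max = 16·22.89/(π·(0.0299)³) = 4.362×10^6 Pa.

4.36 MPa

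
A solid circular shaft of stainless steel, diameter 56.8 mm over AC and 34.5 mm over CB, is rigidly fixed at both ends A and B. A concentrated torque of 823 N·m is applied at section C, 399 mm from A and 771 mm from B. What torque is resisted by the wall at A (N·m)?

Compatibility: T_A·a/J_AC = T_B·b/J_CB with T_A + T_B = T₀.
J_AC = 1.02×10^-6 m⁴, J_CB = 1.39×10^-7 m⁴, so T_A = T₀·(J_AC/a)/((J_AC/a)+(J_CB/b)) = 768.8 N·m, T_B = 54.16 N·m.

769 N·m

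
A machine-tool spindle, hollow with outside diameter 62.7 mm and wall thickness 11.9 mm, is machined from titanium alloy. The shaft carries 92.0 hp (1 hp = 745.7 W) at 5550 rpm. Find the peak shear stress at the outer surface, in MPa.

2.86 MPa

ω = 2π·5550/60 = 581.2 rad/s, so T = P/ω = 92.0×745.7 / 581.2 = 118.0 N·m.
J = π(d_o⁴ − d_i⁴)/32 = π(0.0627⁴ − 0.0389⁴)/32 = 1.292×10^-6 m⁴.
τ_max = T·r/J = 118.0 × 0.0314 / 1.292×10^-6 = 2.863×10^6 Pa.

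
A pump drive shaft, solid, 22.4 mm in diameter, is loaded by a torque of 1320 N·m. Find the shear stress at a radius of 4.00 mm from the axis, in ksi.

J = πd⁴/32 = π(0.0224)⁴/32 = 2.472×10^-8 m⁴.
Shear stress varies linearly with radius: τ = T·r/J = 1320 × 0.00400 / 2.472×10^-8 = 2.136×10^8 Pa.

31.0 ksi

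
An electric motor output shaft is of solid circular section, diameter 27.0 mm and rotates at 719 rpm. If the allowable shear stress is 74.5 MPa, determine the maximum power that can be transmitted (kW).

J = πd⁴/32 = π(0.0270)⁴/32 = 5.217×10^-8 m⁴.
T_max = τ_allow·J/r = 7.45×10^7 × 5.217×10^-8 / 0.0135 = 287.9 N·m.
ω = 2π·719/60 = 75.29 rad/s, so P_max = T_max·ω = 2.168×10^4 W.

21.7 kW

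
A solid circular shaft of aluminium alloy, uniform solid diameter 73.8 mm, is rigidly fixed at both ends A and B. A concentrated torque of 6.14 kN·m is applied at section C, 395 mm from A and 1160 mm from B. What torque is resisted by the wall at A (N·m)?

4580 N·m

With uniform GJ and both ends fixed, compatibility θ_AC = θ_CB gives T_A·a = T_B·b, together with T_A + T_B = T₀.
T_A = T₀·b/(a+b) = 6140·1160/1555 = 4580 N·m; T_B = 1560 N·m.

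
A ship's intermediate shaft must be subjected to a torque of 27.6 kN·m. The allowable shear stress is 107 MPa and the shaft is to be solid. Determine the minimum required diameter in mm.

For a solid shaft τ_max = 16T/(πd³), so d = (16T/(π τ_allow))^(1/3) = (16·27600/(π·1.07×10^8))^(1/3) = 0.1095 m.

110 mm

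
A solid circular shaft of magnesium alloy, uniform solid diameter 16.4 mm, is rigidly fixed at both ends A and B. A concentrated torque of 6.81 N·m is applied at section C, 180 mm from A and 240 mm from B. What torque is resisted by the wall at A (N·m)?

With uniform GJ and both ends fixed, compatibility θ_AC = θ_CB gives T_A·a = T_B·b, together with T_A + T_B = T₀.
T_A = T₀·b/(a+b) = 6.810·240/420.0 = 3.891 N·m; T_B = 2.919 N·m.

3.89 N·m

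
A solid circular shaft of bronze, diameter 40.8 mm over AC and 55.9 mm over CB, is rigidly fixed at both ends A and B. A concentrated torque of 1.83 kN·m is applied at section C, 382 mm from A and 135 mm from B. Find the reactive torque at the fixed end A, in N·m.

Compatibility: T_A·a/J_AC = T_B·b/J_CB with T_A + T_B = T₀.
J_AC = 2.72×10^-7 m⁴, J_CB = 9.59×10^-7 m⁴, so T_A = T₀·(J_AC/a)/((J_AC/a)+(J_CB/b)) = 166.8 N·m, T_B = 1663 N·m.

167 N·m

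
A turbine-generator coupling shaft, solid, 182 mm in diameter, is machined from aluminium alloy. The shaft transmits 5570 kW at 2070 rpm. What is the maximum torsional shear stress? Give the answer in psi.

ω = 2π·2070/60 = 216.8 rad/s, so T = P/ω = 5570×10³ / 216.8 = 25700 N·m.
J = πd⁴/32 = π(0.182)⁴/32 = 1.077×10^-4 m⁴.
τ_max = T·r/J = 25700 × 0.0910 / 1.077×10^-4 = 2.171×10^7 Pa.

3150 psi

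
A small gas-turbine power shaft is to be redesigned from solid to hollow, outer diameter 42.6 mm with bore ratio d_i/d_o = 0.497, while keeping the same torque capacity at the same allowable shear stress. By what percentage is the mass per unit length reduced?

21.5 %

Equal τ_max and T ⇒ the solid shaft needs d_s³ = d_o³(1−k⁴), so d_s = 42.6·(1−0.497⁴)^(1/3) = 41.72 mm.
Area ratio A_h/A_s = d_o²(1−k²)/d_s² = (1−k²)/(1−k⁴)^(2/3) = 0.7853.
Mass saving = 1 − 0.7853 = 21.5 %.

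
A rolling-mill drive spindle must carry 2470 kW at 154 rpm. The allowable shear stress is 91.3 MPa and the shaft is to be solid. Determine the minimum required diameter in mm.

ω = 2π·154/60 = 16.13 rad/s, so T = P/ω = 2470×10³ / 16.13 = 153200 N·m.
For a solid shaft τ_max = 16T/(πd³), so d = (16T/(π τ_allow))^(1/3) = (16·153200/(π·9.13×10^7))^(1/3) = 0.2044 m.

204 mm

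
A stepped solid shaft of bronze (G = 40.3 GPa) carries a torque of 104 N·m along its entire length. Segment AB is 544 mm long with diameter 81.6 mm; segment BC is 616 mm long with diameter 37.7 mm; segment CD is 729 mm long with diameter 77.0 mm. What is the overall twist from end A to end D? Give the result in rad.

J_AB = π(0.0816)⁴/32 = 4.35×10^-6 m⁴; J_BC = π(0.0377)⁴/32 = 1.98×10^-7 m⁴; J_CD = π(0.0770)⁴/32 = 3.45×10^-6 m⁴.
θ = (T/G)·Σ L_i/J_i = (104.0/40.3×10⁹)·(0.544/4.35×10^-6 + 0.616/1.98×10^-7 + 0.729/3.45×10^-6) = 8.883×10^-3 rad.

0.00888 rad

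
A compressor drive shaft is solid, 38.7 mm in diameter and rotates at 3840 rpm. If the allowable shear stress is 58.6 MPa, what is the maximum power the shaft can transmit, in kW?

J = πd⁴/32 = π(0.0387)⁴/32 = 2.202×10^-7 m⁴.
T_max = τ_allow·J/r = 5.86×10^7 × 2.202×10^-7 / 0.0194 = 666.9 N·m.
ω = 2π·3840/60 = 402.1 rad/s, so P_max = T_max·ω = 2.682×10^5 W.

268 kW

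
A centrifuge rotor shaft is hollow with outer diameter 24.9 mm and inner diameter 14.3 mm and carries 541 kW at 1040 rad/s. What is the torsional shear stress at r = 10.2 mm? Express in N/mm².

158 N/mm²

ω = 1040 rad/s, so T = P/ω = 541×10³ / 1040 = 520.2 N·m.
J = π(d_o⁴ − d_i⁴)/32 = π(0.0249⁴ − 0.0143⁴)/32 = 3.363×10^-8 m⁴.
Shear stress varies linearly with radius: τ = T·r/J = 520.2 × 0.0102 / 3.363×10^-8 = 1.578×10^8 Pa.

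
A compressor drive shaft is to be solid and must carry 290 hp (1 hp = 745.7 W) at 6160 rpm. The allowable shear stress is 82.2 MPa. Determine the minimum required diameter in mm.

ω = 2π·6160/60 = 645.1 rad/s, so T = P/ω = 290×745.7 / 645.1 = 335.2 N·m.
For a solid shaft τ_max = 16T/(πd³), so d = (16T/(π τ_allow))^(1/3) = (16·335.2/(π·8.22×10^7))^(1/3) = 0.02749 m.

27.5 mm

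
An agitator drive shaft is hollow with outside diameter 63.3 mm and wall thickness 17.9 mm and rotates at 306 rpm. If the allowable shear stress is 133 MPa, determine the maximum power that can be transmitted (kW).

J = π(d_o⁴ − d_i⁴)/32 = π(0.0633⁴ − 0.0275⁴)/32 = 1.520×10^-6 m⁴.
T_max = τ_allow·J/r = 1.33×10^8 × 1.520×10^-6 / 0.0316 = 6388 N·m.
ω = 2π·306/60 = 32.04 rad/s, so P_max = T_max·ω = 2.047×10^5 W.

205 kW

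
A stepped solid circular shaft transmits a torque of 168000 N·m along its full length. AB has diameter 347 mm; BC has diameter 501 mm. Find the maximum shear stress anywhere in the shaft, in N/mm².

20.5 N/mm²

Under the same torque, τ_max = 16T/(πd³) is largest where d is smallest — segment AB (d = 347 mm).
τ_max = 16·168000/(π·(0.347)³) = 2.048×10^7 Pa.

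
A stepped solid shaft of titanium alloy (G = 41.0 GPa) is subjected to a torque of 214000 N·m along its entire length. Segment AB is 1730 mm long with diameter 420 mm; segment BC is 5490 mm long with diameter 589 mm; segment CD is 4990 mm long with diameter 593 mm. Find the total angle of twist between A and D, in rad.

0.00753 rad

J_AB = π(0.420)⁴/32 = 3.05×10^-3 m⁴; J_BC = π(0.589)⁴/32 = 0.0118 m⁴; J_CD = π(0.593)⁴/32 = 0.0121 m⁴.
θ = (T/G)·Σ L_i/J_i = (214000/41.0×10⁹)·(1.73/3.05×10^-3 + 5.49/0.0118 + 4.99/0.0121) = 7.526×10^-3 rad.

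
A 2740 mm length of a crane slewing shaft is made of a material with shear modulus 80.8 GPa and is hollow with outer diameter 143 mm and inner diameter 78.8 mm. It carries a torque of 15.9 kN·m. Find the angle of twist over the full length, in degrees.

J = π(d_o⁴ − d_i⁴)/32 = π(0.143⁴ − 0.0788⁴)/32 = 3.727×10^-5 m⁴.
θ = T·L/(G·J) = 15900 × 2.74 / (80.8×10⁹ × 3.727×10^-5) = 0.01447 rad.

0.829°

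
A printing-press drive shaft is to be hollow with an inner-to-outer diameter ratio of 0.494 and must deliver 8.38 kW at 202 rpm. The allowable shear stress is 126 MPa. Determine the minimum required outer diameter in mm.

25.7 mm

ω = 2π·202/60 = 21.15 rad/s, so T = P/ω = 8.38×10³ / 21.15 = 396.2 N·m.
For a hollow shaft with d_i/d_o = 0.494: τ_max = 16T/(π d_o³ (1−k⁴)), so d_o = [16T/(π τ_allow (1−k⁴))]^(1/3) = [16·396.2/(π·1.26×10^8·0.9404)]^(1/3) = 0.02573 m.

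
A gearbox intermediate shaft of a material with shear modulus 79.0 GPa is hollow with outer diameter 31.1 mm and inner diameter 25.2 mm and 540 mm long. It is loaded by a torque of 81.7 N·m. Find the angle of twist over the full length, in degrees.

0.612°

J = π(d_o⁴ − d_i⁴)/32 = π(0.0311⁴ − 0.0252⁴)/32 = 5.225×10^-8 m⁴.
θ = T·L/(G·J) = 81.70 × 0.540 / (79.0×10⁹ × 5.225×10^-8) = 0.01069 rad.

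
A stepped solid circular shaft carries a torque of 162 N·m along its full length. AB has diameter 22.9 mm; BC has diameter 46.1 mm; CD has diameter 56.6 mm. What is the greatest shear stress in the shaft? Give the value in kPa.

68700 kPa

Under the same torque, τ_max = 16T/(πd³) is largest where d is smallest — segment AB (d = 22.9 mm).
τ_max = 16·162.0/(π·(0.0229)³) = 6.870×10^7 Pa.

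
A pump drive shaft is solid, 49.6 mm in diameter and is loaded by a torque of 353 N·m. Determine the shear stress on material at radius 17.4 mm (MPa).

10.3 MPa

J = πd⁴/32 = π(0.0496)⁴/32 = 5.942×10^-7 m⁴.
Shear stress varies linearly with radius: τ = T·r/J = 353.0 × 0.0174 / 5.942×10^-7 = 1.034×10^7 Pa.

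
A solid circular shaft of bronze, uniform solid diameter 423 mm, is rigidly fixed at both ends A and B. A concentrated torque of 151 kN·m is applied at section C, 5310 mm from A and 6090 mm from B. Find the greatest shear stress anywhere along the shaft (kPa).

With uniform GJ and both ends fixed, compatibility θ_AC = θ_CB gives T_A·a = T_B·b, together with T_A + T_B = T₀.
T_A = T₀·b/(a+b) = 151000·6090/11400 = 80670 N·m; T_B = 70330 N·m.
τ in each portion: τ_AC = 5.43×10^6 Pa, τ_CB = 4.73×10^6 Pa; maximum is in AC.
τ_max = T_AC·r/J = 80670·0.211/3.14×10^-3 = 5.428×10^6 Pa.

5430 kPa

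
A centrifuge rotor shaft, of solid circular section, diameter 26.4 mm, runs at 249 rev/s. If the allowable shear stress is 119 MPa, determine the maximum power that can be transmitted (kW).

673 kW

J = πd⁴/32 = π(0.0264)⁴/32 = 4.769×10^-8 m⁴.
T_max = τ_allow·J/r = 1.19×10^8 × 4.769×10^-8 / 0.0132 = 429.9 N·m.
ω = 2π·249 = 1565 rad/s, so P_max = T_max·ω = 6.726×10^5 W.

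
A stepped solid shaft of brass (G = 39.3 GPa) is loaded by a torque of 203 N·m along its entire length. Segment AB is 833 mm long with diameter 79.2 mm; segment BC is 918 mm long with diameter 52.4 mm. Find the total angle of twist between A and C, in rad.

0.00752 rad

J_AB = π(0.0792)⁴/32 = 3.86×10^-6 m⁴; J_BC = π(0.0524)⁴/32 = 7.40×10^-7 m⁴.
θ = (T/G)·Σ L_i/J_i = (203.0/39.3×10⁹)·(0.833/3.86×10^-6 + 0.918/7.40×10^-7) = 7.520×10^-3 rad.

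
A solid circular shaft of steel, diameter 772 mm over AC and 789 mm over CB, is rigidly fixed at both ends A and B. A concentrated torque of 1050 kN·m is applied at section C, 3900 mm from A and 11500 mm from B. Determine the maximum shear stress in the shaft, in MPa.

Compatibility: T_A·a/J_AC = T_B·b/J_CB with T_A + T_B = T₀.
J_AC = 0.0349 m⁴, J_CB = 0.0380 m⁴, so T_A = T₀·(J_AC/a)/((J_AC/a)+(J_CB/b)) = 766400 N·m, T_B = 283600 N·m.
τ in each portion: τ_AC = 8.48×10^6 Pa, τ_CB = 2.94×10^6 Pa; maximum is in AC.
τ_max = T_AC·r/J = 766400·0.386/0.0349 = 8.484×10^6 Pa.

8.48 MPa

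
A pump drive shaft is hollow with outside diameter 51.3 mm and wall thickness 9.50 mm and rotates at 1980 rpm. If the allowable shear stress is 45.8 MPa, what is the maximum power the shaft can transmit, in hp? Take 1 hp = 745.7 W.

J = π(d_o⁴ − d_i⁴)/32 = π(0.0513⁴ − 0.0323⁴)/32 = 5.731×10^-7 m⁴.
T_max = τ_allow·J/r = 4.58×10^7 × 5.731×10^-7 / 0.0256 = 1023 N·m.
ω = 2π·1980/60 = 207.3 rad/s, so P_max = T_max·ω = 2.122×10^5 W.

285 hp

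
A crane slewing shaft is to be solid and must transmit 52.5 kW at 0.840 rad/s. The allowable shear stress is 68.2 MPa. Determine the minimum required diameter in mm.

167 mm

ω = 0.840 rad/s, so T = P/ω = 52.5×10³ / 0.8400 = 62500 N·m.
For a solid shaft τ_max = 16T/(πd³), so d = (16T/(π τ_allow))^(1/3) = (16·62500/(π·6.82×10^7))^(1/3) = 0.1671 m.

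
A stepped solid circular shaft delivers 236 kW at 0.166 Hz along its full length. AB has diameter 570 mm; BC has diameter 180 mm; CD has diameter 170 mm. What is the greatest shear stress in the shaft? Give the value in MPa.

235 MPa

ω = 2π·0.166 = 1.043 rad/s, so T = P/ω = 236×10³ / 1.043 = 226300 N·m.
Under the same torque, τ_max = 16T/(πd³) is largest where d is smallest — segment CD (d = 170 mm).
τ_max = 16·226300/(π·(0.170)³) = 2.346×10^8 Pa.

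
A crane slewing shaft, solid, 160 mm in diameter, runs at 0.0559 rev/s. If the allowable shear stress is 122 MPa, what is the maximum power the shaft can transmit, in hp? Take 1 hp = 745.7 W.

J = πd⁴/32 = π(0.160)⁴/32 = 6.434×10^-5 m⁴.
T_max = τ_allow·J/r = 1.22×10^8 × 6.434×10^-5 / 0.0800 = 98120 N·m.
ω = 2π·0.0559 = 0.3512 rad/s, so P_max = T_max·ω = 3.446×10^4 W.

46.2 hp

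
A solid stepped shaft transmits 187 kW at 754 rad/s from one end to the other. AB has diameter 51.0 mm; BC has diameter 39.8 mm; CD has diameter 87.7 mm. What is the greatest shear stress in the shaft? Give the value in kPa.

20000 kPa

ω = 754 rad/s, so T = P/ω = 187×10³ / 754.0 = 248.0 N·m.
Under the same torque, τ_max = 16T/(πd³) is largest where d is smallest — segment BC (d = 39.8 mm).
τ_max = 16·248.0/(π·(0.0398)³) = 2.004×10^7 Pa.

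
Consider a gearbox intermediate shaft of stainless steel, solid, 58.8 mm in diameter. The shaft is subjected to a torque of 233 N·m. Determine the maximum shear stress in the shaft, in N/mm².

5.84 N/mm²

J = πd⁴/32 = π(0.0588)⁴/32 = 1.174×10^-6 m⁴.
τ_max = T·r/J = 233.0 × 0.0294 / 1.174×10^-6 = 5.837×10^6 Pa.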